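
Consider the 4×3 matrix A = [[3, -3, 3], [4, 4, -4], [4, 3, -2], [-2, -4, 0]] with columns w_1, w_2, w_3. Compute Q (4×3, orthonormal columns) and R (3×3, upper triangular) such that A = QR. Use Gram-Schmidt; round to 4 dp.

w_1 = (3, 4, 4, -2); ‖w_1‖ = 6.7082, so q_1 = (0.4472, 0.5963, 0.5963, -0.2981).
q_1·w_2 = 0.4472·(-3) + 0.5963·4 + 0.5963·3 + (-0.2981)·(-4) = 4.0249.
u_2 = w_2 − 4.0249·q_1 = (-4.8000, 1.6000, 0.6000, -2.8000).
‖u_2‖ = 5.8138, so q_2 = (-0.8256, 0.2752, 0.1032, -0.4816).
q_1·w_3 = 0.4472·3 + 0.5963·(-4) + 0.5963·(-2) + (-0.2981)·0 = -2.2361; q_2·w_3 = (-0.8256)·3 + 0.2752·(-4) + 0.1032·(-2) + (-0.4816)·0 = -3.7841.
u_3 = w_3 + 2.2361·q_1 + 3.7841·q_2 = (0.8757, -1.6252, -0.2761, -2.4892).
‖u_3‖ = 3.1113, so q_3 = (0.2815, -0.5224, -0.0888, -0.8000).

Q = [[0.4472, -0.8256, 0.2815], [0.5963, 0.2752, -0.5224], [0.5963, 0.1032, -0.0888], [-0.2981, -0.4816, -0.8000]], R = [[6.7082, 4.0249, -2.2361], [0.0000, 5.8138, -3.7841], [0.0000, 0.0000, 3.1113]]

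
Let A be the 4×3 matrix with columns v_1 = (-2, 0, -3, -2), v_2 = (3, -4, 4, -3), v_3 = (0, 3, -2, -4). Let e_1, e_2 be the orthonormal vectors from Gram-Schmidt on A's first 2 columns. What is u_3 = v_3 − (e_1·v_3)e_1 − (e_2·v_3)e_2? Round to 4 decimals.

e_1 = v_1/‖v_1‖ = (-2, 0, -3, -2)/4.1231 = (-0.4851, 0.0000, -0.7276, -0.4851).
r_{12} = e_1·v_2 = -2.9104.
u_2 = v_2 + 2.9104·e_1 = (1.5882, -4.0000, 1.8824, -4.4118).
‖u_2‖ = 6.4443, so e_2 = (0.2465, -0.6207, 0.2921, -0.6846).
r_{13} = e_1·v_3 = 3.3955; r_{23} = e_2·v_3 = 0.2921.
u_3 = v_3 − 3.3955·e_1 − 0.2921·e_2 = (1.5751, 3.1813, 0.3853, -2.1530).

u_3 = (1.5751, 3.1813, 0.3853, -2.1530)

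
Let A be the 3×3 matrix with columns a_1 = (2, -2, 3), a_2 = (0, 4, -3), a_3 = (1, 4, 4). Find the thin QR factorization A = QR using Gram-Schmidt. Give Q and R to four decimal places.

a_1 = (2, -2, 3); ‖a_1‖ = 4.1231, so e_1 = (0.4851, -0.4851, 0.7276).
e_1·a_2 = 0.4851·0 + (-0.4851)·4 + 0.7276·(-3) = -4.1231.
u_2 = a_2 + 4.1231·e_1 = (2.0000, 2.0000, 0.0000).
‖u_2‖ = 2.8284, so e_2 = (0.7071, 0.7071, 0.0000).
e_1·a_3 = 0.4851·1 + (-0.4851)·4 + 0.7276·4 = 1.4552; e_2·a_3 = 0.7071·1 + 0.7071·4 + 0.0000·4 = 3.5355.
u_3 = a_3 − 1.4552·e_1 − 3.5355·e_2 = (-2.2059, 2.2059, 2.9412).
‖u_3‖ = 4.2875, so e_3 = (-0.5145, 0.5145, 0.6860).

Q = [[0.4851, 0.7071, -0.5145], [-0.4851, 0.7071, 0.5145], [0.7276, 0.0000, 0.6860]], R = [[4.1231, -4.1231, 1.4552], [0.0000, 2.8284, 3.5355], [0.0000, 0.0000, 4.2875]]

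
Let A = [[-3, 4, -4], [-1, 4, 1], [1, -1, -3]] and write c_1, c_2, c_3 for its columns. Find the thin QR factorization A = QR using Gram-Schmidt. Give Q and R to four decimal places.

c_1 = (-3, -1, 1); ‖c_1‖ = 3.3166, so q_1 = (-0.9045, -0.3015, 0.3015).
q_1·c_2 = (-0.9045)·4 + (-0.3015)·4 + 0.3015·(-1) = -5.1257.
u_2 = c_2 + 5.1257·q_1 = (-0.6364, 2.4545, 0.5455).
‖u_2‖ = 2.5937, so q_2 = (-0.2453, 0.9463, 0.2103).
q_1·c_3 = (-0.9045)·(-4) + (-0.3015)·1 + 0.3015·(-3) = 2.4121; q_2·c_3 = (-0.2453)·(-4) + 0.9463·1 + 0.2103·(-3) = 1.2968.
u_3 = c_3 − 2.4121·q_1 − 1.2968·q_2 = (-1.5000, 0.5000, -4.0000).
‖u_3‖ = 4.3012, so q_3 = (-0.3487, 0.1162, -0.9300).

Q = [[-0.9045, -0.2453, -0.3487], [-0.3015, 0.9463, 0.1162], [0.3015, 0.2103, -0.9300]], R = [[3.3166, -5.1257, 2.4121], [0.0000, 2.5937, 1.2968], [0.0000, 0.0000, 4.3012]]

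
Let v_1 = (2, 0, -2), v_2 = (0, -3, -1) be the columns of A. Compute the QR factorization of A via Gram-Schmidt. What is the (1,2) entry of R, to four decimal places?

r_{12} = 0.7071

v_1 = (2, 0, -2); ‖v_1‖ = 2.8284, so q_1 = (0.7071, 0.0000, -0.7071).
r_{12} = q_1·v_2 = 0.7071.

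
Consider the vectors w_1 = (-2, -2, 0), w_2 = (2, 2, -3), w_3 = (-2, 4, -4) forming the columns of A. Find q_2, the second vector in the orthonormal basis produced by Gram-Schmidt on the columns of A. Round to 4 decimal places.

q_1 = w_1/‖w_1‖ = (-2, -2, 0)/2.8284 = (-0.7071, -0.7071, 0.0000).
r_{12} = q_1·w_2 = -2.8284.
u_2 = w_2 + 2.8284·q_1 = (0.0000, 0.0000, -3.0000).
‖u_2‖ = 3.0000, so q_2 = (0.0000, 0.0000, -1.0000).

q_2 = (0.0000, 0.0000, -1.0000)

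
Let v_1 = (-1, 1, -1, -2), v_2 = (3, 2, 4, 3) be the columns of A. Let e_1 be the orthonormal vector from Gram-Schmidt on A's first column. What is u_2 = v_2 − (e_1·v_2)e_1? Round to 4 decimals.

e_1 = v_1/‖v_1‖ = (-1, 1, -1, -2)/2.6458 = (-0.3780, 0.3780, -0.3780, -0.7559).
r_{12} = e_1·v_2 = -4.1576.
u_2 = v_2 + 4.1576·e_1 = (1.4286, 3.5714, 2.4286, -0.1429).

u_2 = (1.4286, 3.5714, 2.4286, -0.1429)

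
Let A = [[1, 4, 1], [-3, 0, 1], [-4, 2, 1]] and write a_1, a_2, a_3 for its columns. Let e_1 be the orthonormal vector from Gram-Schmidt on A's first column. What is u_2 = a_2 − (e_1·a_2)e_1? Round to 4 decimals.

u_2 = (4.1538, -0.4615, 1.3846)

a_1 = (1, -3, -4); ‖a_1‖ = 5.0990, so e_1 = (0.1961, -0.5883, -0.7845).
e_1·a_2 = 0.1961·4 + (-0.5883)·0 + (-0.7845)·2 = -0.7845.
u_2 = a_2 + 0.7845·e_1 = (4.1538, -0.4615, 1.3846).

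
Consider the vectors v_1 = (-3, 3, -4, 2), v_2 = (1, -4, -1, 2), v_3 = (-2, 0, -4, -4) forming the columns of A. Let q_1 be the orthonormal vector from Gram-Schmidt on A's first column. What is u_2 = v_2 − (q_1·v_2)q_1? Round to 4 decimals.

u_2 = (0.4474, -3.4474, -1.7368, 2.3684)

v_1 = (-3, 3, -4, 2); ‖v_1‖ = 6.1644, so q_1 = (-0.4867, 0.4867, -0.6489, 0.3244).
q_1·v_2 = (-0.4867)·1 + 0.4867·(-4) + (-0.6489)·(-1) + 0.3244·2 = -1.1355.
u_2 = v_2 + 1.1355·q_1 = (0.4474, -3.4474, -1.7368, 2.3684).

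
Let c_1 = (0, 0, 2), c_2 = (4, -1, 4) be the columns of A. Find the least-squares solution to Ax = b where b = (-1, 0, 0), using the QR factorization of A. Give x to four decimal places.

e_1 = c_1/‖c_1‖ = (0, 0, 2)/2.0000 = (0.0000, 0.0000, 1.0000).
r_{12} = e_1·c_2 = 4.0000.
u_2 = c_2 − 4.0000·e_1 = (4.0000, -1.0000, 0.0000).
‖u_2‖ = 4.1231, so e_2 = (0.9701, -0.2425, 0.0000).
Qᵀb = (0.0000, -0.9701).
Back-substitute: x_2 = -0.9701/4.1231 = -0.2353.
x_1 = (0.0000 − 4.0000·(-0.2353))/2.0000 = 0.4706.

x = (0.4706, -0.2353)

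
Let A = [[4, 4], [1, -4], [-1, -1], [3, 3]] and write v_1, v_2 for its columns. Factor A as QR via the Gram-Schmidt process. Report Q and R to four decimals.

v_1 = (4, 1, -1, 3); ‖v_1‖ = 5.1962, so e_1 = (0.7698, 0.1925, -0.1925, 0.5774).
e_1·v_2 = 0.7698·4 + 0.1925·(-4) + (-0.1925)·(-1) + 0.5774·3 = 4.2339.
u_2 = v_2 − 4.2339·e_1 = (0.7407, -4.8148, -0.1852, 0.5556).
‖u_2‖ = 4.9065, so e_2 = (0.1510, -0.9813, -0.0377, 0.1132).

Q = [[0.7698, 0.1510], [0.1925, -0.9813], [-0.1925, -0.0377], [0.5774, 0.1132]], R = [[5.1962, 4.2339], [0.0000, 4.9065]]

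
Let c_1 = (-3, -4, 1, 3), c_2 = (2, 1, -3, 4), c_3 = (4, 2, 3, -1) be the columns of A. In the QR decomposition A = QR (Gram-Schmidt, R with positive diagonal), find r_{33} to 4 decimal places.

r_{33} = 4.2598

c_1 = (-3, -4, 1, 3); ‖c_1‖ = 5.9161, so q_1 = (-0.5071, -0.6761, 0.1690, 0.5071).
q_1·c_2 = (-0.5071)·2 + (-0.6761)·1 + 0.1690·(-3) + 0.5071·4 = -0.1690.
u_2 = c_2 + 0.1690·q_1 = (1.9143, 0.8857, -2.9714, 4.0857).
‖u_2‖ = 5.4746, so q_2 = (0.3497, 0.1618, -0.5428, 0.7463).
q_1·c_3 = (-0.5071)·4 + (-0.6761)·2 + 0.1690·3 + 0.5071·(-1) = -3.3806; q_2·c_3 = 0.3497·4 + 0.1618·2 + (-0.5428)·3 + 0.7463·(-1) = -0.6524.
u_3 = c_3 + 3.3806·q_1 + 0.6524·q_2 = (2.5138, -0.1802, 3.2173, 1.2011).
r_{33} = ‖u_3‖ = 4.2598.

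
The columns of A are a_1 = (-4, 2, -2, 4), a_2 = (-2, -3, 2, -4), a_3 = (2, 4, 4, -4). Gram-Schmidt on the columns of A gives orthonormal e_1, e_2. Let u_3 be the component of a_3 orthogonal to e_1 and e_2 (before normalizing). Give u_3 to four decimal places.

u_3 = (-0.8273, 4.9639, 2.9237, -1.8474)

a_1 = (-4, 2, -2, 4); ‖a_1‖ = 6.3246, so e_1 = (-0.6325, 0.3162, -0.3162, 0.6325).
e_1·a_2 = (-0.6325)·(-2) + 0.3162·(-3) + (-0.3162)·2 + 0.6325·(-4) = -2.8460.
u_2 = a_2 + 2.8460·e_1 = (-3.8000, -2.1000, 1.1000, -2.2000).
‖u_2‖ = 4.9900, so e_2 = (-0.7615, -0.4208, 0.2204, -0.4409).
e_1·a_3 = (-0.6325)·2 + 0.3162·4 + (-0.3162)·4 + 0.6325·(-4) = -3.7947; e_2·a_3 = (-0.7615)·2 + (-0.4208)·4 + 0.2204·4 + (-0.4409)·(-4) = -0.5611.
u_3 = a_3 + 3.7947·e_1 + 0.5611·e_2 = (-0.8273, 4.9639, 2.9237, -1.8474).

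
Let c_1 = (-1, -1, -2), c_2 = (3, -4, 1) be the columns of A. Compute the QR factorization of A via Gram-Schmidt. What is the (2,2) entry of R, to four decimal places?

r_{22} = 5.0827

c_1 = (-1, -1, -2); ‖c_1‖ = 2.4495, so e_1 = (-0.4082, -0.4082, -0.8165).
e_1·c_2 = (-0.4082)·3 + (-0.4082)·(-4) + (-0.8165)·1 = -0.4082.
u_2 = c_2 + 0.4082·e_1 = (2.8333, -4.1667, 0.6667).
r_{22} = ‖u_2‖ = 5.0827.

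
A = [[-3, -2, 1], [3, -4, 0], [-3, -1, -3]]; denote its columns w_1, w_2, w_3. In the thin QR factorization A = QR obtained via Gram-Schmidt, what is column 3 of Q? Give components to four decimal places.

e_1 = w_1/‖w_1‖ = (-3, 3, -3)/5.1962 = (-0.5774, 0.5774, -0.5774).
r_{12} = e_1·w_2 = -0.5774.
u_2 = w_2 + 0.5774·e_1 = (-2.3333, -3.6667, -1.3333).
‖u_2‖ = 4.5461, so e_2 = (-0.5133, -0.8066, -0.2933).
r_{13} = e_1·w_3 = 1.1547; r_{23} = e_2·w_3 = 0.3666.
u_3 = w_3 − 1.1547·e_1 − 0.3666·e_2 = (1.8548, -0.3710, -2.2258).
‖u_3‖ = 2.9210, so e_3 = (0.6350, -0.1270, -0.7620).

e_3 = (0.6350, -0.1270, -0.7620)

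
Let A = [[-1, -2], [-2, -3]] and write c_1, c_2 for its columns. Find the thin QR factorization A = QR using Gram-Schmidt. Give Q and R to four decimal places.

c_1 = (-1, -2); ‖c_1‖ = 2.2361, so q_1 = (-0.4472, -0.8944).
q_1·c_2 = (-0.4472)·(-2) + (-0.8944)·(-3) = 3.5777.
u_2 = c_2 − 3.5777·q_1 = (-0.4000, 0.2000).
‖u_2‖ = 0.4472, so q_2 = (-0.8944, 0.4472).

Q = [[-0.4472, -0.8944], [-0.8944, 0.4472]], R = [[2.2361, 3.5777], [0.0000, 0.4472]]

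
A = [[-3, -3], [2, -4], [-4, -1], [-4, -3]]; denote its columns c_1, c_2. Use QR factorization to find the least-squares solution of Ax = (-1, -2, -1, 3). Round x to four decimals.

x = (-0.2846, 0.2240)

q_1 = c_1/‖c_1‖ = (-3, 2, -4, -4)/6.7082 = (-0.4472, 0.2981, -0.5963, -0.5963).
r_{12} = q_1·c_2 = 2.5342.
u_2 = c_2 − 2.5342·q_1 = (-1.8667, -4.7556, 0.5111, -1.4889).
‖u_2‖ = 5.3458, so q_2 = (-0.3492, -0.8896, 0.0956, -0.2785).
Qᵀb = (-1.3416, 1.1972).
Back-substitute: x_2 = 1.1972/5.3458 = 0.2240.
x_1 = (-1.3416 − 2.5342·0.2240)/6.7082 = -0.2846.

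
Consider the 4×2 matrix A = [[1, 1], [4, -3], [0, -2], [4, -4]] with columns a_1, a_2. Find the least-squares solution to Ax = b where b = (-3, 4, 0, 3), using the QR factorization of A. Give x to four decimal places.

x = (0.0805, -0.8276)

q_1 = a_1/‖a_1‖ = (1, 4, 0, 4)/5.7446 = (0.1741, 0.6963, 0.0000, 0.6963).
r_{12} = q_1·a_2 = -4.7001.
u_2 = a_2 + 4.7001·q_1 = (1.8182, 0.2727, -2.0000, -0.7273).
‖u_2‖ = 2.8123, so q_2 = (0.6465, 0.0970, -0.7112, -0.2586).
Qᵀb = (4.3519, -2.3274).
Back-substitute: x_2 = -2.3274/2.8123 = -0.8276.
x_1 = (4.3519 + 4.7001·(-0.8276))/5.7446 = 0.0805.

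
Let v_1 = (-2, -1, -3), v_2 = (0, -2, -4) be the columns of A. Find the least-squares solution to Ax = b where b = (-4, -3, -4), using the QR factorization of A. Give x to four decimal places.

x = (1.8095, -0.1667)

v_1 = (-2, -1, -3); ‖v_1‖ = 3.7417, so q_1 = (-0.5345, -0.2673, -0.8018).
q_1·v_2 = (-0.5345)·0 + (-0.2673)·(-2) + (-0.8018)·(-4) = 3.7417.
u_2 = v_2 − 3.7417·q_1 = (2.0000, -1.0000, -1.0000).
‖u_2‖ = 2.4495, so q_2 = (0.8165, -0.4082, -0.4082).
Qᵀb = (6.1470, -0.4082).
Back-substitute: x_2 = -0.4082/2.4495 = -0.1667.
x_1 = (6.1470 − 3.7417·(-0.1667))/3.7417 = 1.8095.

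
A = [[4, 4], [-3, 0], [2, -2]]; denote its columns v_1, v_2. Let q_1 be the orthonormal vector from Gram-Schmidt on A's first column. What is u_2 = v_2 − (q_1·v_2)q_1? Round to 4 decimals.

v_1 = (4, -3, 2); ‖v_1‖ = 5.3852, so q_1 = (0.7428, -0.5571, 0.3714).
q_1·v_2 = 0.7428·4 + (-0.5571)·0 + 0.3714·(-2) = 2.2283.
u_2 = v_2 − 2.2283·q_1 = (2.3448, 1.2414, -2.8276).

u_2 = (2.3448, 1.2414, -2.8276)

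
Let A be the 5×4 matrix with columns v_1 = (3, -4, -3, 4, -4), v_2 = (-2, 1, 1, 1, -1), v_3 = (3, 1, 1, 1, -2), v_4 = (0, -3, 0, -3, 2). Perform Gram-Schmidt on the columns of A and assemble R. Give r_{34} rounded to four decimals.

r_{34} = -2.2813

e_1 = v_1/‖v_1‖ = (3, -4, -3, 4, -4)/8.1240 = (0.3693, -0.4924, -0.3693, 0.4924, -0.4924).
r_{12} = e_1·v_2 = -0.6155.
u_2 = v_2 + 0.6155·e_1 = (-1.7727, 0.6970, 0.7727, 1.3030, -1.3030).
‖u_2‖ = 2.7607, so e_2 = (-0.6421, 0.2525, 0.2799, 0.4720, -0.4720).
r_{13} = e_1·v_3 = 1.7233; r_{23} = e_2·v_3 = 0.0220.
u_3 = v_3 − 1.7233·e_1 − 0.0220·e_2 = (2.3777, 1.8429, 1.6302, 0.1412, -1.1412).
‖u_3‖ = 3.6097, so e_3 = (0.6587, 0.5106, 0.4516, 0.0391, -0.3161).
r_{34} = e_3·v_4 = -2.2813.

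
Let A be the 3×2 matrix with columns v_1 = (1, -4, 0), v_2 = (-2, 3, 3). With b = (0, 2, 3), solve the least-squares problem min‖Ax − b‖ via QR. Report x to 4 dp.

x = (0.1910, 0.8034)

v_1 = (1, -4, 0); ‖v_1‖ = 4.1231, so e_1 = (0.2425, -0.9701, 0.0000).
e_1·v_2 = 0.2425·(-2) + (-0.9701)·3 + 0.0000·3 = -3.3955.
u_2 = v_2 + 3.3955·e_1 = (-1.1765, -0.2941, 3.0000).
‖u_2‖ = 3.2358, so e_2 = (-0.3636, -0.0909, 0.9271).
Qᵀb = (-1.9403, 2.5996).
Back-substitute: x_2 = 2.5996/3.2358 = 0.8034.
x_1 = (-1.9403 + 3.3955·0.8034)/4.1231 = 0.1910.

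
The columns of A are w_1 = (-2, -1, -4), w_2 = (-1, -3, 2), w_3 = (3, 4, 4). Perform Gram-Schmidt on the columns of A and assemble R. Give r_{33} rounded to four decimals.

w_1 = (-2, -1, -4); ‖w_1‖ = 4.5826, so e_1 = (-0.4364, -0.2182, -0.8729).
e_1·w_2 = (-0.4364)·(-1) + (-0.2182)·(-3) + (-0.8729)·2 = -0.6547.
u_2 = w_2 + 0.6547·e_1 = (-1.2857, -3.1429, 1.4286).
‖u_2‖ = 3.6839, so e_2 = (-0.3490, -0.8531, 0.3878).
e_1·w_3 = (-0.4364)·3 + (-0.2182)·4 + (-0.8729)·4 = -5.6737; e_2·w_3 = (-0.3490)·3 + (-0.8531)·4 + 0.3878·4 = -2.9084.
u_3 = w_3 + 5.6737·e_1 + 2.9084·e_2 = (-0.4912, 0.2807, 0.1754).
r_{33} = ‖u_3‖ = 0.5923.

r_{33} = 0.5923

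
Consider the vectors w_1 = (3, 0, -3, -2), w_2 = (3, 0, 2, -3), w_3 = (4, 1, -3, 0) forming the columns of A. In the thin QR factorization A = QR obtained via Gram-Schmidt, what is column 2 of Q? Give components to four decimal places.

e_1 = w_1/‖w_1‖ = (3, 0, -3, -2)/4.6904 = (0.6396, 0.0000, -0.6396, -0.4264).
r_{12} = e_1·w_2 = 1.9188.
u_2 = w_2 − 1.9188·e_1 = (1.7727, 0.0000, 3.2273, -2.1818).
‖u_2‖ = 4.2800, so e_2 = (0.4142, 0.0000, 0.7540, -0.5098).

e_2 = (0.4142, 0.0000, 0.7540, -0.5098)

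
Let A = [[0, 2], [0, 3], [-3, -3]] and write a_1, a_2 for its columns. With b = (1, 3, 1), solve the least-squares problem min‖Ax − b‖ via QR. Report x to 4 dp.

a_1 = (0, 0, -3); ‖a_1‖ = 3.0000, so q_1 = (0.0000, 0.0000, -1.0000).
q_1·a_2 = 0.0000·2 + 0.0000·3 + (-1.0000)·(-3) = 3.0000.
u_2 = a_2 − 3.0000·q_1 = (2.0000, 3.0000, 0.0000).
‖u_2‖ = 3.6056, so q_2 = (0.5547, 0.8321, 0.0000).
Qᵀb = (-1.0000, 3.0509).
Back-substitute: x_2 = 3.0509/3.6056 = 0.8462.
x_1 = (-1.0000 − 3.0000·0.8462)/3.0000 = -1.1795.

x = (-1.1795, 0.8462)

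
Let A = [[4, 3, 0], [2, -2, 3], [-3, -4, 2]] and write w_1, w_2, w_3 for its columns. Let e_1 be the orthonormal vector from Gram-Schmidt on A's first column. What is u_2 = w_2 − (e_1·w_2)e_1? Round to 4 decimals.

u_2 = (0.2414, -3.3793, -1.9310)

w_1 = (4, 2, -3); ‖w_1‖ = 5.3852, so e_1 = (0.7428, 0.3714, -0.5571).
e_1·w_2 = 0.7428·3 + 0.3714·(-2) + (-0.5571)·(-4) = 3.7139.
u_2 = w_2 − 3.7139·e_1 = (0.2414, -3.3793, -1.9310).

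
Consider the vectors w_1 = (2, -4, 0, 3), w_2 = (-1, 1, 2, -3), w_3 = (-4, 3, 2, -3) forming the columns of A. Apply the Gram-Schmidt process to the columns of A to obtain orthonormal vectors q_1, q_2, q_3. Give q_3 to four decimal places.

q_3 = (-0.8592, -0.1112, 0.2628, 0.4246)

w_1 = (2, -4, 0, 3); ‖w_1‖ = 5.3852, so q_1 = (0.3714, -0.7428, 0.0000, 0.5571).
q_1·w_2 = 0.3714·(-1) + (-0.7428)·1 + 0.0000·2 + 0.5571·(-3) = -2.7854.
u_2 = w_2 + 2.7854·q_1 = (0.0345, -1.0690, 2.0000, -1.4483).
‖u_2‖ = 2.6910, so q_2 = (0.0128, -0.3972, 0.7432, -0.5382).
q_1·w_3 = 0.3714·(-4) + (-0.7428)·3 + 0.0000·2 + 0.5571·(-3) = -5.3852; q_2·w_3 = 0.0128·(-4) + (-0.3972)·3 + 0.7432·2 + (-0.5382)·(-3) = 1.8581.
u_3 = w_3 + 5.3852·q_1 − 1.8581·q_2 = (-2.0238, -0.2619, 0.6190, 1.0000).
‖u_3‖ = 2.3553, so q_3 = (-0.8592, -0.1112, 0.2628, 0.4246).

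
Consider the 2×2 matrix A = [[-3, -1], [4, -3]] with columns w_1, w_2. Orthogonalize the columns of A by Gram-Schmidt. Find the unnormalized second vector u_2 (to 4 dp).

w_1 = (-3, 4); ‖w_1‖ = 5.0000, so q_1 = (-0.6000, 0.8000).
q_1·w_2 = (-0.6000)·(-1) + 0.8000·(-3) = -1.8000.
u_2 = w_2 + 1.8000·q_1 = (-2.0800, -1.5600).

u_2 = (-2.0800, -1.5600)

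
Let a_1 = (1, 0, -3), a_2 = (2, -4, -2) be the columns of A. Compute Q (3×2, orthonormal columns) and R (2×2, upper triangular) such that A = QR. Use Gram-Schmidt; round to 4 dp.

Q = [[0.3162, 0.2860], [0.0000, -0.9535], [-0.9487, 0.0953]], R = [[3.1623, 2.5298], [0.0000, 4.1952]]

a_1 = (1, 0, -3); ‖a_1‖ = 3.1623, so e_1 = (0.3162, 0.0000, -0.9487).
e_1·a_2 = 0.3162·2 + 0.0000·(-4) + (-0.9487)·(-2) = 2.5298.
u_2 = a_2 − 2.5298·e_1 = (1.2000, -4.0000, 0.4000).
‖u_2‖ = 4.1952, so e_2 = (0.2860, -0.9535, 0.0953).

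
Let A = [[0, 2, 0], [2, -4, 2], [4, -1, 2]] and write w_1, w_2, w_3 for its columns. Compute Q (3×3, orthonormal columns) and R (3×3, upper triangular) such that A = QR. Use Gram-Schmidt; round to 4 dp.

e_1 = w_1/‖w_1‖ = (0, 2, 4)/4.4721 = (0.0000, 0.4472, 0.8944).
r_{12} = e_1·w_2 = -2.6833.
u_2 = w_2 + 2.6833·e_1 = (2.0000, -2.8000, 1.4000).
‖u_2‖ = 3.7148, so e_2 = (0.5384, -0.7537, 0.3769).
r_{13} = e_1·w_3 = 2.6833; r_{23} = e_2·w_3 = -0.7537.
u_3 = w_3 − 2.6833·e_1 + 0.7537·e_2 = (0.4058, 0.2319, -0.1159).
‖u_3‖ = 0.4815, so e_3 = (0.8427, 0.4815, -0.2408).

Q = [[0.0000, 0.5384, 0.8427], [0.4472, -0.7537, 0.4815], [0.8944, 0.3769, -0.2408]], R = [[4.4721, -2.6833, 2.6833], [0.0000, 3.7148, -0.7537], [0.0000, 0.0000, 0.4815]]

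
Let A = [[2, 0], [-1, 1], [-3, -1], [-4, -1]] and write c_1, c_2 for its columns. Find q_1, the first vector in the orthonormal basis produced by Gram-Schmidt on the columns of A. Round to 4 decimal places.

q_1 = c_1/‖c_1‖ = (2, -1, -3, -4)/5.4772 = (0.3651, -0.1826, -0.5477, -0.7303).

q_1 = (0.3651, -0.1826, -0.5477, -0.7303)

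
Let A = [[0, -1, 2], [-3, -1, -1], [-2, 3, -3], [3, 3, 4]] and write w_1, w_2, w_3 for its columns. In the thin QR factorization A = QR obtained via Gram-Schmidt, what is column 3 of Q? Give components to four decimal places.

e_1 = w_1/‖w_1‖ = (0, -3, -2, 3)/4.6904 = (0.0000, -0.6396, -0.4264, 0.6396).
r_{12} = e_1·w_2 = 1.2792.
u_2 = w_2 − 1.2792·e_1 = (-1.0000, -0.1818, 3.5455, 2.1818).
‖u_2‖ = 4.2853, so e_2 = (-0.2334, -0.0424, 0.8274, 0.5091).
r_{13} = e_1·w_3 = 4.4772; r_{23} = e_2·w_3 = -0.8698.
u_3 = w_3 − 4.4772·e_1 + 0.8698·e_2 = (1.7970, 1.8267, -0.3713, 1.5792).
‖u_3‖ = 3.0328, so e_3 = (0.5925, 0.6023, -0.1224, 0.5207).

e_3 = (0.5925, 0.6023, -0.1224, 0.5207)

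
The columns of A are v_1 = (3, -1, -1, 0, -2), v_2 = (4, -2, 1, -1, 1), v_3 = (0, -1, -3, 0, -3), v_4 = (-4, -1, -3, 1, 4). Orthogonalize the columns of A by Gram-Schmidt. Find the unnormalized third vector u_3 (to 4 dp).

u_3 = (-0.6339, -1.2946, -1.0179, -0.7589, 0.2054)

v_1 = (3, -1, -1, 0, -2); ‖v_1‖ = 3.8730, so e_1 = (0.7746, -0.2582, -0.2582, 0.0000, -0.5164).
e_1·v_2 = 0.7746·4 + (-0.2582)·(-2) + (-0.2582)·1 + 0.0000·(-1) + (-0.5164)·1 = 2.8402.
u_2 = v_2 − 2.8402·e_1 = (1.8000, -1.2667, 1.7333, -1.0000, 2.4667).
‖u_2‖ = 3.8644, so e_2 = (0.4658, -0.3278, 0.4485, -0.2588, 0.6383).
e_1·v_3 = 0.7746·0 + (-0.2582)·(-1) + (-0.2582)·(-3) + 0.0000·0 + (-0.5164)·(-3) = 2.5820; e_2·v_3 = 0.4658·0 + (-0.3278)·(-1) + 0.4485·(-3) + (-0.2588)·0 + 0.6383·(-3) = -2.9328.
u_3 = v_3 − 2.5820·e_1 + 2.9328·e_2 = (-0.6339, -1.2946, -1.0179, -0.7589, 0.2054).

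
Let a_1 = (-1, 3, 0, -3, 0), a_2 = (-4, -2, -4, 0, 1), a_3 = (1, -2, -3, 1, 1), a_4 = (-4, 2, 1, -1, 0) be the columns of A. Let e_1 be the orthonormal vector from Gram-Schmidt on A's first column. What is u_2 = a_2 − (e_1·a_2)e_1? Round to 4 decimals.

u_2 = (-4.1053, -1.6842, -4.0000, -0.3158, 1.0000)

e_1 = a_1/‖a_1‖ = (-1, 3, 0, -3, 0)/4.3589 = (-0.2294, 0.6882, 0.0000, -0.6882, 0.0000).
r_{12} = e_1·a_2 = -0.4588.
u_2 = a_2 + 0.4588·e_1 = (-4.1053, -1.6842, -4.0000, -0.3158, 1.0000).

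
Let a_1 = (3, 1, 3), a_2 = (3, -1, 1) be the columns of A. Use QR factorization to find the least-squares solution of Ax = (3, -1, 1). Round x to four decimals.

x = (0.0000, 1.0000)

q_1 = a_1/‖a_1‖ = (3, 1, 3)/4.3589 = (0.6882, 0.2294, 0.6882).
r_{12} = q_1·a_2 = 2.5236.
u_2 = a_2 − 2.5236·q_1 = (1.2632, -1.5789, -0.7368).
‖u_2‖ = 2.1521, so q_2 = (0.5869, -0.7337, -0.3424).
Qᵀb = (2.5236, 2.1521).
Back-substitute: x_2 = 2.1521/2.1521 = 1.0000.
x_1 = (2.5236 − 2.5236·1.0000)/4.3589 = 0.0000.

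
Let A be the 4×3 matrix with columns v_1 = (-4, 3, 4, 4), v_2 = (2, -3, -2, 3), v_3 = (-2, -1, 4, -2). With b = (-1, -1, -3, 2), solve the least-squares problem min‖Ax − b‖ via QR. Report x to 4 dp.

x = (0.1100, 0.3395, -0.3735)

e_1 = v_1/‖v_1‖ = (-4, 3, 4, 4)/7.5498 = (-0.5298, 0.3974, 0.5298, 0.5298).
r_{12} = e_1·v_2 = -1.7219.
u_2 = v_2 + 1.7219·e_1 = (1.0877, -2.3158, -1.0877, 3.9123).
‖u_2‖ = 4.7995, so e_2 = (0.2266, -0.4825, -0.2266, 0.8151).
r_{13} = e_1·v_3 = 1.7219; r_{23} = e_2·v_3 = -2.5076.
u_3 = v_3 − 1.7219·e_1 + 2.5076·e_2 = (-0.5194, -2.8941, 2.5194, -0.8682).
‖u_3‖ = 3.9683, so e_3 = (-0.1309, -0.7293, 0.6349, -0.2188).
Qᵀb = (-0.3974, 2.5661, -1.4821).
Back-substitute: x_3 = -1.4821/3.9683 = -0.3735.
x_2 = (2.5661 + 2.5076·(-0.3735))/4.7995 = 0.3395.
x_1 = (-0.3974 + 1.7219·0.3395 − 1.7219·(-0.3735))/7.5498 = 0.1100.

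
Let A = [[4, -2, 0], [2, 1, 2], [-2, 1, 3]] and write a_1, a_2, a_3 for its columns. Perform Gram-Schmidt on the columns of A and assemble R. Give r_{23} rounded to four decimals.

r_{23} = 2.3735

e_1 = a_1/‖a_1‖ = (4, 2, -2)/4.8990 = (0.8165, 0.4082, -0.4082).
r_{12} = e_1·a_2 = -1.6330.
u_2 = a_2 + 1.6330·e_1 = (-0.6667, 1.6667, 0.3333).
‖u_2‖ = 1.8257, so e_2 = (-0.3651, 0.9129, 0.1826).
r_{23} = e_2·a_3 = 2.3735.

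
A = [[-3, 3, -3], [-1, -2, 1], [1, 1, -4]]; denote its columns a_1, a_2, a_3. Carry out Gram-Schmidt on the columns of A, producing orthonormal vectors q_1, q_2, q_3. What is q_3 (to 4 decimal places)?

q_3 = (-0.0921, -0.5523, -0.8285)

a_1 = (-3, -1, 1); ‖a_1‖ = 3.3166, so q_1 = (-0.9045, -0.3015, 0.3015).
q_1·a_2 = (-0.9045)·3 + (-0.3015)·(-2) + 0.3015·1 = -1.8091.
u_2 = a_2 + 1.8091·q_1 = (1.3636, -2.5455, 1.5455).
‖u_2‖ = 3.2753, so q_2 = (0.4163, -0.7772, 0.4719).
q_1·a_3 = (-0.9045)·(-3) + (-0.3015)·1 + 0.3015·(-4) = 1.2060; q_2·a_3 = 0.4163·(-3) + (-0.7772)·1 + 0.4719·(-4) = -3.9136.
u_3 = a_3 − 1.2060·q_1 + 3.9136·q_2 = (-0.2797, -1.6780, -2.5169).
‖u_3‖ = 3.0379, so q_3 = (-0.0921, -0.5523, -0.8285).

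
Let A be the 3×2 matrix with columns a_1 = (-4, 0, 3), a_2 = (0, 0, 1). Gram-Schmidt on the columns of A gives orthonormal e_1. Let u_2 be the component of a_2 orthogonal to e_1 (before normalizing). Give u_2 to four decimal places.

a_1 = (-4, 0, 3); ‖a_1‖ = 5.0000, so e_1 = (-0.8000, 0.0000, 0.6000).
e_1·a_2 = (-0.8000)·0 + 0.0000·0 + 0.6000·1 = 0.6000.
u_2 = a_2 − 0.6000·e_1 = (0.4800, 0.0000, 0.6400).

u_2 = (0.4800, 0.0000, 0.6400)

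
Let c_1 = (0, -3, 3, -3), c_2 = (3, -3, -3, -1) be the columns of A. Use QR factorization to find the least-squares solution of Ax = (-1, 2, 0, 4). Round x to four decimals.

e_1 = c_1/‖c_1‖ = (0, -3, 3, -3)/5.1962 = (0.0000, -0.5774, 0.5774, -0.5774).
r_{12} = e_1·c_2 = 0.5774.
u_2 = c_2 − 0.5774·e_1 = (3.0000, -2.6667, -3.3333, -0.6667).
‖u_2‖ = 5.2599, so e_2 = (0.5704, -0.5070, -0.6337, -0.1267).
Qᵀb = (-3.4641, -2.0913).
Back-substitute: x_2 = -2.0913/5.2599 = -0.3976.
x_1 = (-3.4641 − 0.5774·(-0.3976))/5.1962 = -0.6225.

x = (-0.6225, -0.3976)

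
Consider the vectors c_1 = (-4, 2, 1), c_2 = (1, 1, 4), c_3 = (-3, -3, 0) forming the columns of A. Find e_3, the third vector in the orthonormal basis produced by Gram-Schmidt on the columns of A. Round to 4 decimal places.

e_1 = c_1/‖c_1‖ = (-4, 2, 1)/4.5826 = (-0.8729, 0.4364, 0.2182).
r_{12} = e_1·c_2 = 0.4364.
u_2 = c_2 − 0.4364·e_1 = (1.3810, 0.8095, 3.9048).
‖u_2‖ = 4.2201, so e_2 = (0.3272, 0.1918, 0.9253).
r_{13} = e_1·c_3 = 1.3093; r_{23} = e_2·c_3 = -1.5572.
u_3 = c_3 − 1.3093·e_1 + 1.5572·e_2 = (-1.3476, -3.2727, 1.1551).
‖u_3‖ = 3.7230, so e_3 = (-0.3620, -0.8790, 0.3103).

e_3 = (-0.3620, -0.8790, 0.3103)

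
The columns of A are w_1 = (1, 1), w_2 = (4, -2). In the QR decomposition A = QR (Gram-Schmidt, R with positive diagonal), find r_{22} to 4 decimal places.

r_{22} = 4.2426

q_1 = w_1/‖w_1‖ = (1, 1)/1.4142 = (0.7071, 0.7071).
r_{12} = q_1·w_2 = 1.4142.
u_2 = w_2 − 1.4142·q_1 = (3.0000, -3.0000).
r_{22} = ‖u_2‖ = 4.2426.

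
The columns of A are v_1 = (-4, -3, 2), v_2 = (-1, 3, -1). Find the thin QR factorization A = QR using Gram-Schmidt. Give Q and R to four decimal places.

v_1 = (-4, -3, 2); ‖v_1‖ = 5.3852, so q_1 = (-0.7428, -0.5571, 0.3714).
q_1·v_2 = (-0.7428)·(-1) + (-0.5571)·3 + 0.3714·(-1) = -1.2999.
u_2 = v_2 + 1.2999·q_1 = (-1.9655, 2.2759, -0.5172).
‖u_2‖ = 3.0513, so q_2 = (-0.6442, 0.7459, -0.1695).

Q = [[-0.7428, -0.6442], [-0.5571, 0.7459], [0.3714, -0.1695]], R = [[5.3852, -1.2999], [0.0000, 3.0513]]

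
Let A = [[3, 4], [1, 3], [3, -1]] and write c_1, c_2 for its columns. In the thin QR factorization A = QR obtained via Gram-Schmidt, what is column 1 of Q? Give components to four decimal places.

q_1 = (0.6882, 0.2294, 0.6882)

c_1 = (3, 1, 3); ‖c_1‖ = 4.3589, so q_1 = (0.6882, 0.2294, 0.6882).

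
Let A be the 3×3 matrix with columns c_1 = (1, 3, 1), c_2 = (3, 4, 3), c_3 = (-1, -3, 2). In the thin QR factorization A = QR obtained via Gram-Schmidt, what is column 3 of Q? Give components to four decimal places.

e_3 = (-0.7071, 0.0000, 0.7071)

c_1 = (1, 3, 1); ‖c_1‖ = 3.3166, so e_1 = (0.3015, 0.9045, 0.3015).
e_1·c_2 = 0.3015·3 + 0.9045·4 + 0.3015·3 = 5.4272.
u_2 = c_2 − 5.4272·e_1 = (1.3636, -0.9091, 1.3636).
‖u_2‖ = 2.1320, so e_2 = (0.6396, -0.4264, 0.6396).
e_1·c_3 = 0.3015·(-1) + 0.9045·(-3) + 0.3015·2 = -2.4121; e_2·c_3 = 0.6396·(-1) + (-0.4264)·(-3) + 0.6396·2 = 1.9188.
u_3 = c_3 + 2.4121·e_1 − 1.9188·e_2 = (-1.5000, 0.0000, 1.5000).
‖u_3‖ = 2.1213, so e_3 = (-0.7071, 0.0000, 0.7071).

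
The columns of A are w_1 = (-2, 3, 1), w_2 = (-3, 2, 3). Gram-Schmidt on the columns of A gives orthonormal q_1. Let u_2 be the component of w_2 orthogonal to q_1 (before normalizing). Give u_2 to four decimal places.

u_2 = (-0.8571, -1.2143, 1.9286)

w_1 = (-2, 3, 1); ‖w_1‖ = 3.7417, so q_1 = (-0.5345, 0.8018, 0.2673).
q_1·w_2 = (-0.5345)·(-3) + 0.8018·2 + 0.2673·3 = 4.0089.
u_2 = w_2 − 4.0089·q_1 = (-0.8571, -1.2143, 1.9286).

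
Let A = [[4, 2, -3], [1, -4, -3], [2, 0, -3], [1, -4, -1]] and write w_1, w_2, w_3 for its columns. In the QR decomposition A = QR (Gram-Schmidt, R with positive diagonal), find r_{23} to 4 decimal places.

r_{23} = 1.6667

q_1 = w_1/‖w_1‖ = (4, 1, 2, 1)/4.6904 = (0.8528, 0.2132, 0.4264, 0.2132).
r_{12} = q_1·w_2 = 0.0000.
u_2 = w_2 + 0.0000·q_1 = (2.0000, -4.0000, 0.0000, -4.0000).
‖u_2‖ = 6.0000, so q_2 = (0.3333, -0.6667, 0.0000, -0.6667).
r_{23} = q_2·w_3 = 1.6667.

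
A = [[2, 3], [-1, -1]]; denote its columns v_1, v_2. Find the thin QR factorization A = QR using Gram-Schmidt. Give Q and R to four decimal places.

v_1 = (2, -1); ‖v_1‖ = 2.2361, so q_1 = (0.8944, -0.4472).
q_1·v_2 = 0.8944·3 + (-0.4472)·(-1) = 3.1305.
u_2 = v_2 − 3.1305·q_1 = (0.2000, 0.4000).
‖u_2‖ = 0.4472, so q_2 = (0.4472, 0.8944).

Q = [[0.8944, 0.4472], [-0.4472, 0.8944]], R = [[2.2361, 3.1305], [0.0000, 0.4472]]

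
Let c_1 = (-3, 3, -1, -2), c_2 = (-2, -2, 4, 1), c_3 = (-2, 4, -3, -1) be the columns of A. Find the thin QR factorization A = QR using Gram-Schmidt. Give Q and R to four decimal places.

c_1 = (-3, 3, -1, -2); ‖c_1‖ = 4.7958, so e_1 = (-0.6255, 0.6255, -0.2085, -0.4170).
e_1·c_2 = (-0.6255)·(-2) + 0.6255·(-2) + (-0.2085)·4 + (-0.4170)·1 = -1.2511.
u_2 = c_2 + 1.2511·e_1 = (-2.7826, -1.2174, 3.7391, 0.4783).
‖u_2‖ = 4.8409, so e_2 = (-0.5748, -0.2515, 0.7724, 0.0988).
e_1·c_3 = (-0.6255)·(-2) + 0.6255·4 + (-0.2085)·(-3) + (-0.4170)·(-1) = 4.7958; e_2·c_3 = (-0.5748)·(-2) + (-0.2515)·4 + 0.7724·(-3) + 0.0988·(-1) = -2.2723.
u_3 = c_3 − 4.7958·e_1 + 2.2723·e_2 = (-0.3061, 0.4286, -0.2449, 1.2245).
‖u_3‖ = 1.3553, so e_3 = (-0.2259, 0.3162, -0.1807, 0.9035).

Q = [[-0.6255, -0.5748, -0.2259], [0.6255, -0.2515, 0.3162], [-0.2085, 0.7724, -0.1807], [-0.4170, 0.0988, 0.9035]], R = [[4.7958, -1.2511, 4.7958], [0.0000, 4.8409, -2.2723], [0.0000, 0.0000, 1.3553]]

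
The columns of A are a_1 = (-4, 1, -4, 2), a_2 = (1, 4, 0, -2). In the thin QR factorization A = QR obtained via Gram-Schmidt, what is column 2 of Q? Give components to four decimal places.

a_1 = (-4, 1, -4, 2); ‖a_1‖ = 6.0828, so q_1 = (-0.6576, 0.1644, -0.6576, 0.3288).
q_1·a_2 = (-0.6576)·1 + 0.1644·4 + (-0.6576)·0 + 0.3288·(-2) = -0.6576.
u_2 = a_2 + 0.6576·q_1 = (0.5676, 4.1081, -0.4324, -1.7838).
‖u_2‖ = 4.5351, so q_2 = (0.1251, 0.9058, -0.0954, -0.3933).

q_2 = (0.1251, 0.9058, -0.0954, -0.3933)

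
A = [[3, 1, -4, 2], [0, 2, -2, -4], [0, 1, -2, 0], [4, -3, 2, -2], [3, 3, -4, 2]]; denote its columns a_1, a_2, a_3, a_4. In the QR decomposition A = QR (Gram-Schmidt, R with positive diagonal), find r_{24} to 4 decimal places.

r_{24} = 1.2247

a_1 = (3, 0, 0, 4, 3); ‖a_1‖ = 5.8310, so e_1 = (0.5145, 0.0000, 0.0000, 0.6860, 0.5145).
e_1·a_2 = 0.5145·1 + 0.0000·2 + 0.0000·1 + 0.6860·(-3) + 0.5145·3 = 0.0000.
u_2 = a_2 + 0.0000·e_1 = (1.0000, 2.0000, 1.0000, -3.0000, 3.0000).
‖u_2‖ = 4.8990, so e_2 = (0.2041, 0.4082, 0.2041, -0.6124, 0.6124).
r_{24} = e_2·a_4 = 1.2247.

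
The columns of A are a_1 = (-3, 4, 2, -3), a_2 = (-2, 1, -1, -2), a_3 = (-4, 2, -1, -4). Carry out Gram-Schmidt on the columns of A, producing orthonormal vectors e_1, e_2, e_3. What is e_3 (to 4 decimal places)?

e_3 = (-0.3128, -0.7298, 0.5213, -0.3128)

a_1 = (-3, 4, 2, -3); ‖a_1‖ = 6.1644, so e_1 = (-0.4867, 0.6489, 0.3244, -0.4867).
e_1·a_2 = (-0.4867)·(-2) + 0.6489·1 + 0.3244·(-1) + (-0.4867)·(-2) = 2.2711.
u_2 = a_2 − 2.2711·e_1 = (-0.8947, -0.4737, -1.7368, -0.8947).
‖u_2‖ = 2.2005, so e_2 = (-0.4066, -0.2153, -0.7893, -0.4066).
e_1·a_3 = (-0.4867)·(-4) + 0.6489·2 + 0.3244·(-1) + (-0.4867)·(-4) = 4.8666; e_2·a_3 = (-0.4066)·(-4) + (-0.2153)·2 + (-0.7893)·(-1) + (-0.4066)·(-4) = 3.6117.
u_3 = a_3 − 4.8666·e_1 − 3.6117·e_2 = (-0.1630, -0.3804, 0.2717, -0.1630).
‖u_3‖ = 0.5213, so e_3 = (-0.3128, -0.7298, 0.5213, -0.3128).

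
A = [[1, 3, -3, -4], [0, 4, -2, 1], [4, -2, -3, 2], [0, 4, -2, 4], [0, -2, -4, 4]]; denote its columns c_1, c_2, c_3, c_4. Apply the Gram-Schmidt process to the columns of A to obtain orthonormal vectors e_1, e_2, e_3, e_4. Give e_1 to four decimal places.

e_1 = c_1/‖c_1‖ = (1, 0, 4, 0, 0)/4.1231 = (0.2425, 0.0000, 0.9701, 0.0000, 0.0000).

e_1 = (0.2425, 0.0000, 0.9701, 0.0000, 0.0000)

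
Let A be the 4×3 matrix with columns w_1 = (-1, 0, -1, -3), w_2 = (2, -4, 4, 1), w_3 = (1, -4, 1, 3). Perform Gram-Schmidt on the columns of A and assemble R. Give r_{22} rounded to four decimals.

r_{22} = 5.4439

e_1 = w_1/‖w_1‖ = (-1, 0, -1, -3)/3.3166 = (-0.3015, 0.0000, -0.3015, -0.9045).
r_{12} = e_1·w_2 = -2.7136.
u_2 = w_2 + 2.7136·e_1 = (1.1818, -4.0000, 3.1818, -1.4545).
r_{22} = ‖u_2‖ = 5.4439.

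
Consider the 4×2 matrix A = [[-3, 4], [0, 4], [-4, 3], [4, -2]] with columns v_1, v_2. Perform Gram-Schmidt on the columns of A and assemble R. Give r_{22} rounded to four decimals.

v_1 = (-3, 0, -4, 4); ‖v_1‖ = 6.4031, so e_1 = (-0.4685, 0.0000, -0.6247, 0.6247).
e_1·v_2 = (-0.4685)·4 + 0.0000·4 + (-0.6247)·3 + 0.6247·(-2) = -4.9976.
u_2 = v_2 + 4.9976·e_1 = (1.6585, 4.0000, -0.1220, 1.1220).
r_{22} = ‖u_2‖ = 4.4749.

r_{22} = 4.4749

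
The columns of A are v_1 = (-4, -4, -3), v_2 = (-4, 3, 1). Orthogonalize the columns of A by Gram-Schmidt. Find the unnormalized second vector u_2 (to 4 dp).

q_1 = v_1/‖v_1‖ = (-4, -4, -3)/6.4031 = (-0.6247, -0.6247, -0.4685).
r_{12} = q_1·v_2 = 0.1562.
u_2 = v_2 − 0.1562·q_1 = (-3.9024, 3.0976, 1.0732).

u_2 = (-3.9024, 3.0976, 1.0732)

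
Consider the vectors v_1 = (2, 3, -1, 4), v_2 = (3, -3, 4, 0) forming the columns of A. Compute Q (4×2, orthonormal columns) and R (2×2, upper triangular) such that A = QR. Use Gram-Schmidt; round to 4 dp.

e_1 = v_1/‖v_1‖ = (2, 3, -1, 4)/5.4772 = (0.3651, 0.5477, -0.1826, 0.7303).
r_{12} = e_1·v_2 = -1.2780.
u_2 = v_2 + 1.2780·e_1 = (3.4667, -2.3000, 3.7667, 0.9333).
‖u_2‖ = 5.6892, so e_2 = (0.6093, -0.4043, 0.6621, 0.1641).

Q = [[0.3651, 0.6093], [0.5477, -0.4043], [-0.1826, 0.6621], [0.7303, 0.1641]], R = [[5.4772, -1.2780], [0.0000, 5.6892]]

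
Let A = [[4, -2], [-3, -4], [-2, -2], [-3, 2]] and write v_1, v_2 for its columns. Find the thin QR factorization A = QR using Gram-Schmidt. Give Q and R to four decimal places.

Q = [[0.6489, -0.4185], [-0.4867, -0.7275], [-0.3244, -0.3587], [-0.4867, 0.4086]], R = [[6.1644, 0.3244], [0.0000, 5.2815]]

q_1 = v_1/‖v_1‖ = (4, -3, -2, -3)/6.1644 = (0.6489, -0.4867, -0.3244, -0.4867).
r_{12} = q_1·v_2 = 0.3244.
u_2 = v_2 − 0.3244·q_1 = (-2.2105, -3.8421, -1.8947, 2.1579).
‖u_2‖ = 5.2815, so q_2 = (-0.4185, -0.7275, -0.3587, 0.4086).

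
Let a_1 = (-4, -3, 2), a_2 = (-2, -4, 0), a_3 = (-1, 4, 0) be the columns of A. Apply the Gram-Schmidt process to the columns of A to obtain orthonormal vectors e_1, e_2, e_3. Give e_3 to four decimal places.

a_1 = (-4, -3, 2); ‖a_1‖ = 5.3852, so e_1 = (-0.7428, -0.5571, 0.3714).
e_1·a_2 = (-0.7428)·(-2) + (-0.5571)·(-4) + 0.3714·0 = 3.7139.
u_2 = a_2 − 3.7139·e_1 = (0.7586, -1.9310, -1.3793).
‖u_2‖ = 2.4914, so e_2 = (0.3045, -0.7751, -0.5536).
e_1·a_3 = (-0.7428)·(-1) + (-0.5571)·4 + 0.3714·0 = -1.4856; e_2·a_3 = 0.3045·(-1) + (-0.7751)·4 + (-0.5536)·0 = -3.4049.
u_3 = a_3 + 1.4856·e_1 + 3.4049·e_2 = (-1.0667, 0.5333, -1.3333).
‖u_3‖ = 1.7889, so e_3 = (-0.5963, 0.2981, -0.7454).

e_3 = (-0.5963, 0.2981, -0.7454)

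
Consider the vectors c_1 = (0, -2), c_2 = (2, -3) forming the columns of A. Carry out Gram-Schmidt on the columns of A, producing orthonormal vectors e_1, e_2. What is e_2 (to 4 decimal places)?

e_2 = (1.0000, 0.0000)

c_1 = (0, -2); ‖c_1‖ = 2.0000, so e_1 = (0.0000, -1.0000).
e_1·c_2 = 0.0000·2 + (-1.0000)·(-3) = 3.0000.
u_2 = c_2 − 3.0000·e_1 = (2.0000, 0.0000).
‖u_2‖ = 2.0000, so e_2 = (1.0000, 0.0000).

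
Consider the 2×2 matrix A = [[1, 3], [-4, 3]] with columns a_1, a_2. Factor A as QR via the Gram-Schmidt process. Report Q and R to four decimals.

Q = [[0.2425, 0.9701], [-0.9701, 0.2425]], R = [[4.1231, -2.1828], [0.0000, 3.6380]]

e_1 = a_1/‖a_1‖ = (1, -4)/4.1231 = (0.2425, -0.9701).
r_{12} = e_1·a_2 = -2.1828.
u_2 = a_2 + 2.1828·e_1 = (3.5294, 0.8824).
‖u_2‖ = 3.6380, so e_2 = (0.9701, 0.2425).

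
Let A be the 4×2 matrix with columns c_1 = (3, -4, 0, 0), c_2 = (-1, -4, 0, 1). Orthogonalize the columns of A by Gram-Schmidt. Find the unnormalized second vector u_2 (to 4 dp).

u_2 = (-2.5600, -1.9200, 0.0000, 1.0000)

c_1 = (3, -4, 0, 0); ‖c_1‖ = 5.0000, so q_1 = (0.6000, -0.8000, 0.0000, 0.0000).
q_1·c_2 = 0.6000·(-1) + (-0.8000)·(-4) + 0.0000·0 + 0.0000·1 = 2.6000.
u_2 = c_2 − 2.6000·q_1 = (-2.5600, -1.9200, 0.0000, 1.0000).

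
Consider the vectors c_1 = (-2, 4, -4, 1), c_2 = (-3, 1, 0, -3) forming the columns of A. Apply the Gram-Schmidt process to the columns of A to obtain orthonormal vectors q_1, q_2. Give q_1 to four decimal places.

q_1 = (-0.3288, 0.6576, -0.6576, 0.1644)

q_1 = c_1/‖c_1‖ = (-2, 4, -4, 1)/6.0828 = (-0.3288, 0.6576, -0.6576, 0.1644).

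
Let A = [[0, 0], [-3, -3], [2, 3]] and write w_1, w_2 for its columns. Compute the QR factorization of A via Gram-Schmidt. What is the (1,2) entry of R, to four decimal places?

q_1 = w_1/‖w_1‖ = (0, -3, 2)/3.6056 = (0.0000, -0.8321, 0.5547).
r_{12} = q_1·w_2 = 4.1603.

r_{12} = 4.1603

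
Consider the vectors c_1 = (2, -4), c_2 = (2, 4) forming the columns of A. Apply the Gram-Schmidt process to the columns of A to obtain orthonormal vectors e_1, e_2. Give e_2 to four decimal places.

e_2 = (0.8944, 0.4472)

e_1 = c_1/‖c_1‖ = (2, -4)/4.4721 = (0.4472, -0.8944).
r_{12} = e_1·c_2 = -2.6833.
u_2 = c_2 + 2.6833·e_1 = (3.2000, 1.6000).
‖u_2‖ = 3.5777, so e_2 = (0.8944, 0.4472).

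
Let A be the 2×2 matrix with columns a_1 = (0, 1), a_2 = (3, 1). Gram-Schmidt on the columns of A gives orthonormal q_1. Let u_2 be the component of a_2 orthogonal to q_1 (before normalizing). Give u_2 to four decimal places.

a_1 = (0, 1); ‖a_1‖ = 1.0000, so q_1 = (0.0000, 1.0000).
q_1·a_2 = 0.0000·3 + 1.0000·1 = 1.0000.
u_2 = a_2 − 1.0000·q_1 = (3.0000, 0.0000).

u_2 = (3.0000, 0.0000)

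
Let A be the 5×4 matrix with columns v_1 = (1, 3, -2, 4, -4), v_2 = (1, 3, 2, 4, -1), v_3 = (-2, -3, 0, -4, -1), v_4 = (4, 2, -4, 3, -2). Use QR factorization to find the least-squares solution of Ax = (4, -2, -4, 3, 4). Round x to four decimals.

e_1 = v_1/‖v_1‖ = (1, 3, -2, 4, -4)/6.7823 = (0.1474, 0.4423, -0.2949, 0.5898, -0.5898).
r_{12} = e_1·v_2 = 3.8335.
u_2 = v_2 − 3.8335·e_1 = (0.4348, 1.3043, 3.1304, 1.7391, 1.2609).
‖u_2‖ = 4.0379, so e_2 = (0.1077, 0.3230, 0.7753, 0.4307, 0.3123).
r_{13} = e_1·v_3 = -3.3912; r_{23} = e_2·v_3 = -3.2195.
u_3 = v_3 + 3.3912·e_1 + 3.2195·e_2 = (-1.1533, -0.4600, 1.4960, -0.6133, -1.9947).
‖u_3‖ = 2.8521, so e_3 = (-0.4044, -0.1613, 0.5245, -0.2150, -0.6994).
r_{14} = e_1·v_4 = 5.6028; r_{24} = e_2·v_4 = -1.3567; r_{34} = e_3·v_4 = -3.2846.
u_4 = v_4 − 5.6028·e_1 + 1.3567·e_2 + 3.2846·e_3 = (1.9918, -0.5697, 0.4268, -0.4263, -0.5691).
‖u_4‖ = 2.2315, so e_4 = (0.8926, -0.2553, 0.1913, -0.1910, -0.2550).
Qᵀb = (0.2949, -0.7753, -6.8356, 1.7226).
Back-substitute: x_4 = 1.7226/2.2315 = 0.7720.
x_3 = (-6.8356 + 3.2846·0.7720)/2.8521 = -1.5077.
x_2 = (-0.7753 + 3.2195·(-1.5077) + 1.3567·0.7720)/4.0379 = -1.1347.
x_1 = (0.2949 − 3.8335·(-1.1347) + 3.3912·(-1.5077) − 5.6028·0.7720)/6.7823 = -0.7067.

x = (-0.7067, -1.1347, -1.5077, 0.7720)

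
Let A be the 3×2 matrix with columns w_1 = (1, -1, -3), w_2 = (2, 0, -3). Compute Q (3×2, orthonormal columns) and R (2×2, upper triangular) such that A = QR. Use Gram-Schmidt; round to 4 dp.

e_1 = w_1/‖w_1‖ = (1, -1, -3)/3.3166 = (0.3015, -0.3015, -0.9045).
r_{12} = e_1·w_2 = 3.3166.
u_2 = w_2 − 3.3166·e_1 = (1.0000, 1.0000, 0.0000).
‖u_2‖ = 1.4142, so e_2 = (0.7071, 0.7071, 0.0000).

Q = [[0.3015, 0.7071], [-0.3015, 0.7071], [-0.9045, 0.0000]], R = [[3.3166, 3.3166], [0.0000, 1.4142]]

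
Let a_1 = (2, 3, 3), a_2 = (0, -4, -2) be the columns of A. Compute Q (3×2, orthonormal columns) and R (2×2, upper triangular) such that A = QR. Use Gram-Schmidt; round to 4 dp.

a_1 = (2, 3, 3); ‖a_1‖ = 4.6904, so q_1 = (0.4264, 0.6396, 0.6396).
q_1·a_2 = 0.4264·0 + 0.6396·(-4) + 0.6396·(-2) = -3.8376.
u_2 = a_2 + 3.8376·q_1 = (1.6364, -1.5455, 0.4545).
‖u_2‖ = 2.2962, so q_2 = (0.7126, -0.6730, 0.1980).

Q = [[0.4264, 0.7126], [0.6396, -0.6730], [0.6396, 0.1980]], R = [[4.6904, -3.8376], [0.0000, 2.2962]]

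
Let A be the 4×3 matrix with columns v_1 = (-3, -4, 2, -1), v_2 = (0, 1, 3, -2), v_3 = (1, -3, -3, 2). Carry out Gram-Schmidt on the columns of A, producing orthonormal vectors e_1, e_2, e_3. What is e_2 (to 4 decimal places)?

e_2 = (0.1090, 0.4178, 0.7448, -0.5087)

e_1 = v_1/‖v_1‖ = (-3, -4, 2, -1)/5.4772 = (-0.5477, -0.7303, 0.3651, -0.1826).
r_{12} = e_1·v_2 = 0.7303.
u_2 = v_2 − 0.7303·e_1 = (0.4000, 1.5333, 2.7333, -1.8667).
‖u_2‖ = 3.6697, so e_2 = (0.1090, 0.4178, 0.7448, -0.5087).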